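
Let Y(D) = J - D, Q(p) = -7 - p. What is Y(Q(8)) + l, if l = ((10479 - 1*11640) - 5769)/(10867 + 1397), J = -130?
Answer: -33745/292 ≈ -115.57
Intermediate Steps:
Y(D) = -130 - D
l = -165/292 (l = ((10479 - 11640) - 5769)/12264 = (-1161 - 5769)*(1/12264) = -6930*1/12264 = -165/292 ≈ -0.56507)
Y(Q(8)) + l = (-130 - (-7 - 1*8)) - 165/292 = (-130 - (-7 - 8)) - 165/292 = (-130 - 1*(-15)) - 165/292 = (-130 + 15) - 165/292 = -115 - 165/292 = -33745/292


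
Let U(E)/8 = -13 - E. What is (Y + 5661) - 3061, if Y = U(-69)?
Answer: 3048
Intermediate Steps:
U(E) = -104 - 8*E (U(E) = 8*(-13 - E) = -104 - 8*E)
Y = 448 (Y = -104 - 8*(-69) = -104 + 552 = 448)
(Y + 5661) - 3061 = (448 + 5661) - 3061 = 6109 - 3061 = 3048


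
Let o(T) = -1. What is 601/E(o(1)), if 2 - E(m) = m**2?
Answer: 601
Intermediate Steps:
E(m) = 2 - m**2
601/E(o(1)) = 601/(2 - 1*(-1)**2) = 601/(2 - 1*1) = 601/(2 - 1) = 601/1 = 601*1 = 601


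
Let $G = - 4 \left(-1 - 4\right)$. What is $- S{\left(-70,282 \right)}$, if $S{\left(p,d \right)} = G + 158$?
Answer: $-178$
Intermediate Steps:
$G = 20$ ($G = \left(-4\right) \left(-5\right) = 20$)
$S{\left(p,d \right)} = 178$ ($S{\left(p,d \right)} = 20 + 158 = 178$)
$- S{\left(-70,282 \right)} = \left(-1\right) 178 = -178$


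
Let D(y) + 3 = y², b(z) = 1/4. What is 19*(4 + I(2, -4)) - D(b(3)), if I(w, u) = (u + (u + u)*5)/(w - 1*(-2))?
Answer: -2081/16 ≈ -130.06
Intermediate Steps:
b(z) = ¼
D(y) = -3 + y²
I(w, u) = 11*u/(2 + w) (I(w, u) = (u + (2*u)*5)/(w + 2) = (u + 10*u)/(2 + w) = (11*u)/(2 + w) = 11*u/(2 + w))
19*(4 + I(2, -4)) - D(b(3)) = 19*(4 + 11*(-4)/(2 + 2)) - (-3 + (¼)²) = 19*(4 + 11*(-4)/4) - (-3 + 1/16) = 19*(4 + 11*(-4)*(¼)) - 1*(-47/16) = 19*(4 - 11) + 47/16 = 19*(-7) + 47/16 = -133 + 47/16 = -2081/16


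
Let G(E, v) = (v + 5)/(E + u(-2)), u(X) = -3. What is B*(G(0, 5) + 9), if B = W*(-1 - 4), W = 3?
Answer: -85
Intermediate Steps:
G(E, v) = (5 + v)/(-3 + E) (G(E, v) = (v + 5)/(E - 3) = (5 + v)/(-3 + E))
B = -15 (B = 3*(-1 - 4) = 3*(-5) = -15)
B*(G(0, 5) + 9) = -15*((5 + 5)/(-3 + 0) + 9) = -15*(10/(-3) + 9) = -15*(-1/3*10 + 9) = -15*(-10/3 + 9) = -15*17/3 = -85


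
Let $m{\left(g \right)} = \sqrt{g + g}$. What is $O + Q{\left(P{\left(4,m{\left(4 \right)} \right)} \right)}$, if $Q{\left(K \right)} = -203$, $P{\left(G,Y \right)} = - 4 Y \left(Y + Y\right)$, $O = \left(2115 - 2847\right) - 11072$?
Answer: $-12007$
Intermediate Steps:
$m{\left(g \right)} = \sqrt{2} \sqrt{g}$ ($m{\left(g \right)} = \sqrt{2 g} = \sqrt{2} \sqrt{g}$)
$O = -11804$ ($O = -732 - 11072 = -11804$)
$P{\left(G,Y \right)} = - 8 Y^{2}$ ($P{\left(G,Y \right)} = - 4 Y 2 Y = - 4 \cdot 2 Y^{2} = - 8 Y^{2}$)
$O + Q{\left(P{\left(4,m{\left(4 \right)} \right)} \right)} = -11804 - 203 = -12007$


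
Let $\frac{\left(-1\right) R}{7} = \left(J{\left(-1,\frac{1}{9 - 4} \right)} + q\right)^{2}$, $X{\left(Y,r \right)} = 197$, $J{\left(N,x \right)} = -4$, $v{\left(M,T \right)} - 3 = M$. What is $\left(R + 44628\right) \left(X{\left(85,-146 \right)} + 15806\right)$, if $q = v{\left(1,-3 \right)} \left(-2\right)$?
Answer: $698050860$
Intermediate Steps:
$v{\left(M,T \right)} = 3 + M$
$q = -8$ ($q = \left(3 + 1\right) \left(-2\right) = 4 \left(-2\right) = -8$)
$R = -1008$ ($R = - 7 \left(-4 - 8\right)^{2} = - 7 \left(-12\right)^{2} = \left(-7\right) 144 = -1008$)
$\left(R + 44628\right) \left(X{\left(85,-146 \right)} + 15806\right) = \left(-1008 + 44628\right) \left(197 + 15806\right) = 43620 \cdot 16003 = 698050860$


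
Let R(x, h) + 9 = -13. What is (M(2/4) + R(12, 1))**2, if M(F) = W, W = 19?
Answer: 9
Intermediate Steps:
R(x, h) = -22 (R(x, h) = -9 - 13 = -22)
M(F) = 19
(M(2/4) + R(12, 1))**2 = (19 - 22)**2 = (-3)**2 = 9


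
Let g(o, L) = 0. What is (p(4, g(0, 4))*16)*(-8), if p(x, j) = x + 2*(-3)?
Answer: 256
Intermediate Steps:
p(x, j) = -6 + x (p(x, j) = x - 6 = -6 + x)
(p(4, g(0, 4))*16)*(-8) = ((-6 + 4)*16)*(-8) = -2*16*(-8) = -32*(-8) = 256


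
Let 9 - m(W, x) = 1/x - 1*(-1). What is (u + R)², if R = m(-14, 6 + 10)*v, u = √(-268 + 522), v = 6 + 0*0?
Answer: 161417/64 + 381*√254/4 ≈ 4040.2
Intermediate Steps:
v = 6 (v = 6 + 0 = 6)
u = √254 ≈ 15.937
m(W, x) = 8 - 1/x (m(W, x) = 9 - (1/x - 1*(-1)) = 9 - (1/x + 1) = 9 - (1 + 1/x) = 9 + (-1 - 1/x) = 8 - 1/x)
R = 381/8 (R = (8 - 1/(6 + 10))*6 = (8 - 1/16)*6 = (127/16)*6 = 381/8 ≈ 47.625)
(u + R)² = (√254 + 381/8)² = (381/8 + √254)²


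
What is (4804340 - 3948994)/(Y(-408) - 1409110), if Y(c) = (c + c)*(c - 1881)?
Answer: 427673/229357 ≈ 1.8647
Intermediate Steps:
Y(c) = 2*c*(-1881 + c) (Y(c) = (2*c)*(-1881 + c) = 2*c*(-1881 + c))
(4804340 - 3948994)/(Y(-408) - 1409110) = (4804340 - 3948994)/(2*(-408)*(-1881 - 408) - 1409110) = 855346/(2*(-408)*(-2289) - 1409110) = 855346/(1867824 - 1409110) = 855346/458714 = 855346*(1/458714) = 427673/229357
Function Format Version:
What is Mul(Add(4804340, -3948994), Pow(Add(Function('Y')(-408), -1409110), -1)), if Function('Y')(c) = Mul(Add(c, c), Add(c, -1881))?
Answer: Rational(427673, 229357) ≈ 1.8647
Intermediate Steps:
Function('Y')(c) = Mul(2, c, Add(-1881, c)) (Function('Y')(c) = Mul(Mul(2, c), Add(-1881, c)) = Mul(2, c, Add(-1881, c)))
Mul(Add(4804340, -3948994), Pow(Add(Function('Y')(-408), -1409110), -1)) = Mul(Add(4804340, -3948994), Pow(Add(Mul(2, -408, Add(-1881, -408)), -1409110), -1)) = Mul(855346, Pow(Add(Mul(2, -408, -2289), -1409110), -1)) = Mul(855346, Pow(Add(1867824, -1409110), -1)) = Mul(855346, Pow(458714, -1)) = Mul(855346, Rational(1, 458714)) = Rational(427673, 229357)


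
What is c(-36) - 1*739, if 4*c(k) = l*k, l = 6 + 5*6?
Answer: -1063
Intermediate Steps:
l = 36 (l = 6 + 30 = 36)
c(k) = 9*k (c(k) = (36*k)/4 = 9*k)
c(-36) - 1*739 = 9*(-36) - 1*739 = -324 - 739 = -1063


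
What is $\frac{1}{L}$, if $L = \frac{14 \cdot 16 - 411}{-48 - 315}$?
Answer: $\frac{33}{17} \approx 1.9412$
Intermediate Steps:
$L = \frac{17}{33}$ ($L = \frac{224 - 411}{-363} = \left(-187\right) \left(- \frac{1}{363}\right) = \frac{17}{33} \approx 0.51515$)
$\frac{1}{L} = \frac{1}{\frac{17}{33}} = \frac{33}{17}$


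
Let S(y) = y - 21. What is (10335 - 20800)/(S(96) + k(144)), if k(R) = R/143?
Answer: -1496495/10869 ≈ -137.68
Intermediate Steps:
S(y) = -21 + y
k(R) = R/143 (k(R) = R*(1/143) = R/143)
(10335 - 20800)/(S(96) + k(144)) = (10335 - 20800)/((-21 + 96) + (1/143)*144) = -10465/(75 + 144/143) = -10465/10869/143 = -10465*143/10869 = -1496495/10869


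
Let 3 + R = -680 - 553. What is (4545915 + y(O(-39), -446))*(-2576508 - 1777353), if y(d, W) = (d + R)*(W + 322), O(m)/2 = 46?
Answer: -20409903333831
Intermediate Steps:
R = -1236 (R = -3 + (-680 - 553) = -3 - 1233 = -1236)
O(m) = 92 (O(m) = 2*46 = 92)
y(d, W) = (-1236 + d)*(322 + W) (y(d, W) = (d - 1236)*(W + 322) = (-1236 + d)*(322 + W))
(4545915 + y(O(-39), -446))*(-2576508 - 1777353) = (4545915 + (-397992 - 1236*(-446) + 322*92 - 446*92))*(-2576508 - 1777353) = (4545915 + (-397992 + 551256 + 29624 - 41032))*(-4353861) = (4545915 + 141856)*(-4353861) = 4687771*(-4353861) = -20409903333831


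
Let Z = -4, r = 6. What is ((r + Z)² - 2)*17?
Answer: 34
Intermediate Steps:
((r + Z)² - 2)*17 = ((6 - 4)² - 2)*17 = (2² - 2)*17 = (4 - 2)*17 = 2*17 = 34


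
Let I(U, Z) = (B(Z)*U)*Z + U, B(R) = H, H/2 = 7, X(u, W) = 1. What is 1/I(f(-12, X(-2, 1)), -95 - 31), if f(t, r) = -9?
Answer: 1/15867 ≈ 6.3024e-5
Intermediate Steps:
H = 14 (H = 2*7 = 14)
B(R) = 14
I(U, Z) = U + 14*U*Z (I(U, Z) = (14*U)*Z + U = 14*U*Z + U = U + 14*U*Z)
1/I(f(-12, X(-2, 1)), -95 - 31) = 1/(-9*(1 + 14*(-95 - 31))) = 1/(-9*(1 + 14*(-126))) = 1/(-9*(1 - 1764)) = 1/(-9*(-1763)) = 1/15867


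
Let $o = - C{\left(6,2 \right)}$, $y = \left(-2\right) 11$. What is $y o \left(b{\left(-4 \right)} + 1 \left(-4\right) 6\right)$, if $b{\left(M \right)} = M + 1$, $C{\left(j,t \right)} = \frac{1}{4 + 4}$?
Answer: $- \frac{297}{4} \approx -74.25$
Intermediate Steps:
$C{\left(j,t \right)} = \frac{1}{8}$
$b{\left(M \right)} = 1 + M$
$y = -22$
$o = - \frac{1}{8}$ ($o = \left(-1\right) \frac{1}{8} = - \frac{1}{8} \approx -0.125$)
$y o \left(b{\left(-4 \right)} + 1 \left(-4\right) 6\right) = \left(-22\right) \left(- \frac{1}{8}\right) \left(\left(1 - 4\right) + 1 \left(-4\right) 6\right) = \frac{11 \left(-3 - 24\right)}{4} = \frac{11}{4} \left(-27\right) = - \frac{297}{4}$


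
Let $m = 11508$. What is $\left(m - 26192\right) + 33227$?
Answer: $18543$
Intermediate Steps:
$\left(m - 26192\right) + 33227 = \left(11508 - 26192\right) + 33227 = -14684 + 33227 = 18543$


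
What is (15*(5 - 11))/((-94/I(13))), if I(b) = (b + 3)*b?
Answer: 9360/47 ≈ 199.15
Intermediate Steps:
I(b) = b*(3 + b) (I(b) = (3 + b)*b = b*(3 + b))
(15*(5 - 11))/((-94/I(13))) = (15*(5 - 11))/((-94*1/(13*(3 + 13)))) = (15*(-6))/((-94/(13*16))) = -90/((-94/208)) = -90/((-94*1/208)) = -90/(-47/104) = -90*(-104/47) = 9360/47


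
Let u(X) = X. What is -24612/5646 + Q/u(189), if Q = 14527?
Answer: 12894629/177849 ≈ 72.503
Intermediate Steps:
-24612/5646 + Q/u(189) = -24612/5646 + 14527/189 = -24612*1/5646 + 14527*(1/189) = -4102/941 + 14527/189 = 12894629/177849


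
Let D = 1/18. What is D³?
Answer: 1/5832 ≈ 0.00017147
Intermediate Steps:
D = 1/18 ≈ 0.055556
D³ = (1/18)³ = 1/5832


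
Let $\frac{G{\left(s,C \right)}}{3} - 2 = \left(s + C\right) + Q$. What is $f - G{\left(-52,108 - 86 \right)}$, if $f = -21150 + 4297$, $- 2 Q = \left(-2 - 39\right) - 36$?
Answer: $- \frac{33769}{2} \approx -16885.0$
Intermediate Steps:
$Q = \frac{77}{2}$ ($Q = - \frac{\left(-2 - 39\right) - 36}{2} = - \frac{-41 - 36}{2} = \left(- \frac{1}{2}\right) \left(-77\right) = \frac{77}{2} \approx 38.5$)
$f = -16853$
$G{\left(s,C \right)} = \frac{243}{2} + 3 C + 3 s$ ($G{\left(s,C \right)} = 6 + 3 \left(\left(s + C\right) + \frac{77}{2}\right) = 6 + 3 \left(\left(C + s\right) + \frac{77}{2}\right) = 6 + 3 \left(\frac{77}{2} + C + s\right) = 6 + \left(\frac{231}{2} + 3 C + 3 s\right) = \frac{243}{2} + 3 C + 3 s$)
$f - G{\left(-52,108 - 86 \right)} = -16853 - \left(\frac{243}{2} + 3 \left(108 - 86\right) + 3 \left(-52\right)\right) = -16853 - \left(\frac{243}{2} + 3 \cdot 22 - 156\right) = -16853 - \left(\frac{243}{2} + 66 - 156\right) = -16853 - \frac{63}{2} = - \frac{33769}{2}$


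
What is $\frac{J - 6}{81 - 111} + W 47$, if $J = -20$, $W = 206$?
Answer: $\frac{145243}{15} \approx 9682.9$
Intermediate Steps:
$\frac{J - 6}{81 - 111} + W 47 = \frac{-20 - 6}{81 - 111} + 206 \cdot 47 = - \frac{26}{-30} + 9682 = \left(-26\right) \left(- \frac{1}{30}\right) + 9682 = \frac{13}{15} + 9682 = \frac{145243}{15}$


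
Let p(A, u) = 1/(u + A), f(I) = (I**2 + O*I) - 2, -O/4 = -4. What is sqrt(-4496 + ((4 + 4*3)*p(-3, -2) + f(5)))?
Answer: I*sqrt(109905)/5 ≈ 66.304*I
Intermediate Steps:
O = 16 (O = -4*(-4) = 16)
f(I) = -2 + I**2 + 16*I (f(I) = (I**2 + 16*I) - 2 = -2 + I**2 + 16*I)
p(A, u) = 1/(A + u)
sqrt(-4496 + ((4 + 4*3)*p(-3, -2) + f(5))) = sqrt(-4496 + ((4 + 4*3)/(-3 - 2) + (-2 + 5**2 + 16*5))) = sqrt(-4496 + ((4 + 12)/(-5) + (-2 + 25 + 80))) = sqrt(-4496 + (16*(-1/5) + 103)) = sqrt(-4496 + (-16/5 + 103)) = sqrt(-4496 + 499/5) = sqrt(-21981/5) = I*sqrt(109905)/5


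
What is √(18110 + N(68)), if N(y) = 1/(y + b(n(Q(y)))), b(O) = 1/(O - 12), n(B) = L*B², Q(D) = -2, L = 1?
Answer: √5339719734/543 ≈ 134.57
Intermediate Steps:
n(B) = B² (n(B) = 1*B² = B²)
b(O) = 1/(-12 + O)
N(y) = 1/(-⅛ + y) (N(y) = 1/(y + 1/(-12 + (-2)²)) = 1/(y + 1/(-12 + 4)) = 1/(y + 1/(-8)) = 1/(y - ⅛) = 1/(-⅛ + y))
√(18110 + N(68)) = √(18110 + 8/(-1 + 8*68)) = √(18110 + 8/(-1 + 544)) = √(18110 + 8/543) = √(9833738/543) = √5339719734/543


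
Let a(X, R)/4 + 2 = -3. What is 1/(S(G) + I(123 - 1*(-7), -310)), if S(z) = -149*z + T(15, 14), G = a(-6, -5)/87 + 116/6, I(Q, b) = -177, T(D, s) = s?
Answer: -29/87273 ≈ -0.00033229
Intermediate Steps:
a(X, R) = -20 (a(X, R) = -8 + 4*(-3) = -8 - 12 = -20)
G = 554/29 (G = -20/87 + 116/6 = -20*1/87 + 116*(⅙) = -20/87 + 58/3 = 554/29 ≈ 19.103)
S(z) = 14 - 149*z (S(z) = -149*z + 14 = 14 - 149*z)
1/(S(G) + I(123 - 1*(-7), -310)) = 1/((14 - 149*554/29) - 177) = 1/((14 - 82546/29) - 177) = 1/(-82140/29 - 177) = 1/(-87273/29) = -29/87273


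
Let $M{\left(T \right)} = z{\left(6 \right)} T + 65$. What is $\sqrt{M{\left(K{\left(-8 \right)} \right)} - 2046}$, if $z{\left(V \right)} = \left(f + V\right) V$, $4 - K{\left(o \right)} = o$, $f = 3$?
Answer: $i \sqrt{1333} \approx 36.51 i$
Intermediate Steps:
$K{\left(o \right)} = 4 - o$
$z{\left(V \right)} = V \left(3 + V\right)$ ($z{\left(V \right)} = \left(3 + V\right) V = V \left(3 + V\right)$)
$M{\left(T \right)} = 65 + 54 T$ ($M{\left(T \right)} = 6 \left(3 + 6\right) T + 65 = 6 \cdot 9 T + 65 = 54 T + 65 = 65 + 54 T$)
$\sqrt{M{\left(K{\left(-8 \right)} \right)} - 2046} = \sqrt{\left(65 + 54 \left(4 - -8\right)\right) - 2046} = \sqrt{\left(65 + 54 \left(4 + 8\right)\right) - 2046} = \sqrt{\left(65 + 54 \cdot 12\right) - 2046} = \sqrt{\left(65 + 648\right) - 2046} = \sqrt{713 - 2046} = \sqrt{-1333} = i \sqrt{1333}$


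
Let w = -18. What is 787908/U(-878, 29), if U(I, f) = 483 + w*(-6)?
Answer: 262636/197 ≈ 1333.2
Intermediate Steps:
U(I, f) = 591 (U(I, f) = 483 - 18*(-6) = 483 + 108 = 591)
787908/U(-878, 29) = 787908/591 = 787908*(1/591) = 262636/197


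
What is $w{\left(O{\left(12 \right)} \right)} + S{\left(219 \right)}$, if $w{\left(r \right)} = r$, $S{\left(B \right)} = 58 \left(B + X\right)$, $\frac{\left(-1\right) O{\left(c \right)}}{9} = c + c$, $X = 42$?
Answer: $14922$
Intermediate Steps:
$O{\left(c \right)} = - 18 c$ ($O{\left(c \right)} = - 9 \left(c + c\right) = - 9 \cdot 2 c = - 18 c$)
$S{\left(B \right)} = 2436 + 58 B$ ($S{\left(B \right)} = 58 \left(B + 42\right) = 58 \left(42 + B\right) = 2436 + 58 B$)
$w{\left(O{\left(12 \right)} \right)} + S{\left(219 \right)} = \left(-18\right) 12 + \left(2436 + 58 \cdot 219\right) = -216 + \left(2436 + 12702\right) = -216 + 15138 = 14922$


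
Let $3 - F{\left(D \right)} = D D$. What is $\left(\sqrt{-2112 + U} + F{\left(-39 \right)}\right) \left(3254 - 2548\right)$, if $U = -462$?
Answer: $-1071708 + 2118 i \sqrt{286} \approx -1.0717 \cdot 10^{6} + 35819.0 i$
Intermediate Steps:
$F{\left(D \right)} = 3 - D^{2}$ ($F{\left(D \right)} = 3 - D D = 3 - D^{2}$)
$\left(\sqrt{-2112 + U} + F{\left(-39 \right)}\right) \left(3254 - 2548\right) = \left(\sqrt{-2112 - 462} + \left(3 - \left(-39\right)^{2}\right)\right) \left(3254 - 2548\right) = \left(\sqrt{-2574} + \left(3 - 1521\right)\right) 706 = \left(3 i \sqrt{286} + \left(3 - 1521\right)\right) 706 = \left(3 i \sqrt{286} - 1518\right) 706 = \left(-1518 + 3 i \sqrt{286}\right) 706 = -1071708 + 2118 i \sqrt{286}$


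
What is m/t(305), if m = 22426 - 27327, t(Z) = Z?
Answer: -4901/305 ≈ -16.069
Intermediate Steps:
m = -4901
m/t(305) = -4901/305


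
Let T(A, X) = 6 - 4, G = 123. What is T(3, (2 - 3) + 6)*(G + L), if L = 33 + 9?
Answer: 330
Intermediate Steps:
T(A, X) = 2
L = 42
T(3, (2 - 3) + 6)*(G + L) = 2*(123 + 42) = 2*165 = 330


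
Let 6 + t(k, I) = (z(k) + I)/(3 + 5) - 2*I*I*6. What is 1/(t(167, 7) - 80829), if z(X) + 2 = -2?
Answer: -8/651381 ≈ -1.2282e-5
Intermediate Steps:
z(X) = -4 (z(X) = -2 - 2 = -4)
t(k, I) = -13/2 - 12*I² + I/8 (t(k, I) = -6 + ((-4 + I)/(3 + 5) - 2*I*I*6) = -6 + ((-4 + I)/8 - 2*I²*6) = -6 + ((-4 + I)*(⅛) - 12*I²) = -6 + ((-½ + I/8) - 12*I²) = -6 + (-½ - 12*I² + I/8) = -13/2 - 12*I² + I/8)
1/(t(167, 7) - 80829) = 1/((-13/2 - 12*7² + (⅛)*7) - 80829) = 1/((-13/2 - 12*49 + 7/8) - 80829) = 1/((-13/2 - 588 + 7/8) - 80829) = 1/(-4749/8 - 80829) = 1/(-651381/8) = -8/651381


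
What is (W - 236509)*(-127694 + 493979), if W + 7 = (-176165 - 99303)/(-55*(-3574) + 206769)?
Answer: -34942271250153720/403339 ≈ -8.6633e+10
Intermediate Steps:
W = -3098841/403339 (W = -7 + (-176165 - 99303)/(-55*(-3574) + 206769) = -7 - 275468/(196570 + 206769) = -7 - 275468/403339 = -3098841/403339 ≈ -7.6830)
(W - 236509)*(-127694 + 493979) = (-3098841/403339 - 236509)*(-127694 + 493979) = -95396402392/403339*366285 = -34942271250153720/403339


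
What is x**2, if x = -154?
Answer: 23716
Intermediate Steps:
x**2 = (-154)**2 = 23716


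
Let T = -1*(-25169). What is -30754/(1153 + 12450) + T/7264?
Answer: 118976851/98812192 ≈ 1.2041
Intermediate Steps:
T = 25169
-30754/(1153 + 12450) + T/7264 = -30754/(1153 + 12450) + 25169/7264 = -30754/13603 + 25169*(1/7264) = -30754*1/13603 + 25169/7264 = -30754/13603 + 25169/7264 = 118976851/98812192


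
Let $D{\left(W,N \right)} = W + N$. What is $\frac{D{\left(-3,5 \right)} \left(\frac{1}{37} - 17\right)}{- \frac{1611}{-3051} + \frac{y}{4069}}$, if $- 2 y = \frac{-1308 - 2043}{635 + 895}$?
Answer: $- \frac{589055132640}{9167325757} \approx -64.256$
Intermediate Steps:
$D{\left(W,N \right)} = N + W$
$y = \frac{1117}{1020}$ ($y = - \frac{\left(-1308 - 2043\right) \frac{1}{635 + 895}}{2} = - \frac{\left(-3351\right) \frac{1}{1530}}{2} = \left(- \frac{1}{2}\right) \left(- \frac{1117}{510}\right) = \frac{1117}{1020} \approx 1.0951$)
$\frac{D{\left(-3,5 \right)} \left(\frac{1}{37} - 17\right)}{- \frac{1611}{-3051} + \frac{y}{4069}} = \frac{\left(5 - 3\right) \left(\frac{1}{37} - 17\right)}{- \frac{1611}{-3051} + \frac{1117}{1020 \cdot 4069}} = \frac{2 \left(\frac{1}{37} - 17\right)}{\left(-1611\right) \left(- \frac{1}{3051}\right) + \frac{1117}{1020} \cdot \frac{1}{4069}} = \frac{2 \left(- \frac{628}{37}\right)}{\frac{179}{339} + \frac{1117}{4150380}} = - \frac{1256}{37 \cdot \frac{247765561}{468992940}} = \left(- \frac{1256}{37}\right) \frac{468992940}{247765561} = - \frac{589055132640}{9167325757}$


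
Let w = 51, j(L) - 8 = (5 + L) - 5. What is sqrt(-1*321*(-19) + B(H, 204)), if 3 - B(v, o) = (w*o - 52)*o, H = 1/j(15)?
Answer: I*sqrt(2105706) ≈ 1451.1*I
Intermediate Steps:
j(L) = 8 + L (j(L) = 8 + ((5 + L) - 5) = 8 + L)
H = 1/23 (H = 1/(8 + 15) = 1/23 ≈ 0.043478)
B(v, o) = 3 - o*(-52 + 51*o) (B(v, o) = 3 - (51*o - 52)*o = 3 - (-52 + 51*o)*o = 3 - o*(-52 + 51*o))
sqrt(-1*321*(-19) + B(H, 204)) = sqrt(-1*321*(-19) + (3 - 51*204**2 + 52*204)) = sqrt(-321*(-19) + (3 - 51*41616 + 10608)) = sqrt(6099 + (3 - 2122416 + 10608)) = sqrt(6099 - 2111805) = sqrt(-2105706) = I*sqrt(2105706)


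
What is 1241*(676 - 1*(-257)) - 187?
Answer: 1157666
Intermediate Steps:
1241*(676 - 1*(-257)) - 187 = 1241*(676 + 257) - 187 = 1241*933 - 187 = 1157853 - 187 = 1157666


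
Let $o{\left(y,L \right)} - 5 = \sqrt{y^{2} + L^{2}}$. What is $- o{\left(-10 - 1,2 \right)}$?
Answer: $-5 - 5 \sqrt{5} \approx -16.18$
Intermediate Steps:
$o{\left(y,L \right)} = 5 + \sqrt{L^{2} + y^{2}}$ ($o{\left(y,L \right)} = 5 + \sqrt{y^{2} + L^{2}} = 5 + \sqrt{L^{2} + y^{2}}$)
$- o{\left(-10 - 1,2 \right)} = - (5 + \sqrt{2^{2} + \left(-10 - 1\right)^{2}}) = - (5 + \sqrt{4 + \left(-10 - 1\right)^{2}}) = - (5 + \sqrt{4 + \left(-11\right)^{2}}) = - (5 + \sqrt{4 + 121}) = - (5 + \sqrt{125}) = - (5 + 5 \sqrt{5}) = -5 - 5 \sqrt{5}$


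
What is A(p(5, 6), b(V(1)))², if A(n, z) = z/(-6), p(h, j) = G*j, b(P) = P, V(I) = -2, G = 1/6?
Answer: ⅑ ≈ 0.11111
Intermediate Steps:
G = ⅙ ≈ 0.16667
p(h, j) = j/6
A(n, z) = -z/6 (A(n, z) = z*(-⅙) = -z/6)
A(p(5, 6), b(V(1)))² = (-⅙*(-2))² = (⅓)² = ⅑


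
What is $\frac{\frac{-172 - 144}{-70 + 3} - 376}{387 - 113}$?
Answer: $- \frac{12438}{9179} \approx -1.355$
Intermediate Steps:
$\frac{\frac{-172 - 144}{-70 + 3} - 376}{387 - 113} = \frac{- \frac{316}{-67} - 376}{274} = \left(\left(-316\right) \left(- \frac{1}{67}\right) - 376\right) \frac{1}{274} = \left(\frac{316}{67} - 376\right) \frac{1}{274} = \left(- \frac{24876}{67}\right) \frac{1}{274} = - \frac{12438}{9179}$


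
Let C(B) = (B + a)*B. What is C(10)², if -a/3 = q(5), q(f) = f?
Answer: 2500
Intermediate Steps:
a = -15 (a = -3*5 = -15)
C(B) = B*(-15 + B) (C(B) = (B - 15)*B = (-15 + B)*B = B*(-15 + B))
C(10)² = (10*(-15 + 10))² = (10*(-5))² = (-50)² = 2500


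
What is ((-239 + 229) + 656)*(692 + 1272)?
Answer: 1268744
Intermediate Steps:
((-239 + 229) + 656)*(692 + 1272) = (-10 + 656)*1964 = 646*1964 = 1268744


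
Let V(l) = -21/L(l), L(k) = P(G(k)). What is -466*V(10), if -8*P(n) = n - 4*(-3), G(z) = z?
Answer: -39144/11 ≈ -3558.5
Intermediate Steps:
P(n) = -3/2 - n/8 (P(n) = -(n - 4*(-3))/8 = -(n - 1*(-12))/8 = -(n + 12)/8 = -(12 + n)/8 = -3/2 - n/8)
L(k) = -3/2 - k/8
V(l) = -21/(-3/2 - l/8)
-466*V(10) = -78288/(12 + 10) = -78288/22 = -466*84/11 = -39144/11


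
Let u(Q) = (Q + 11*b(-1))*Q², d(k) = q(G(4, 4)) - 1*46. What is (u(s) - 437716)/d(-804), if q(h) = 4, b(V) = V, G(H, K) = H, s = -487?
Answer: 59273939/21 ≈ 2.8226e+6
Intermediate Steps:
d(k) = -42 (d(k) = 4 - 1*46 = 4 - 46 = -42)
u(Q) = Q²*(-11 + Q) (u(Q) = (Q + 11*(-1))*Q² = (Q - 11)*Q² = (-11 + Q)*Q² = Q²*(-11 + Q))
(u(s) - 437716)/d(-804) = ((-487)²*(-11 - 487) - 437716)/(-42) = (237169*(-498) - 437716)*(-1/42) = (-118110162 - 437716)*(-1/42) = -118547878*(-1/42) = 59273939/21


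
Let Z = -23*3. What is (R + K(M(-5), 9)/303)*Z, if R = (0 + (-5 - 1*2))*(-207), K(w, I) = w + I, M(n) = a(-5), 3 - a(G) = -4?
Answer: -10098449/101 ≈ -99985.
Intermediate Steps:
a(G) = 7 (a(G) = 3 - 1*(-4) = 3 + 4 = 7)
M(n) = 7
K(w, I) = I + w
Z = -69
R = 1449 (R = (0 + (-5 - 2))*(-207) = (0 - 7)*(-207) = -7*(-207) = 1449)
(R + K(M(-5), 9)/303)*Z = (1449 + (9 + 7)/303)*(-69) = (1449 + 16*(1/303))*(-69) = (1449 + 16/303)*(-69) = (439063/303)*(-69) = -10098449/101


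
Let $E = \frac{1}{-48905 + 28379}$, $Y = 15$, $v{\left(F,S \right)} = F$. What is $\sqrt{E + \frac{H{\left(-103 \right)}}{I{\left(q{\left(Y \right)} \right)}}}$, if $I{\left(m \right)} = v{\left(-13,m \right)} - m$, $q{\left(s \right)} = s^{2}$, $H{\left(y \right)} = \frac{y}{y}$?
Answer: $\frac{i \sqrt{6339752727}}{1221297} \approx 0.065195 i$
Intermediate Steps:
$H{\left(y \right)} = 1$
$I{\left(m \right)} = -13 - m$
$E = - \frac{1}{20526}$ ($E = \frac{1}{-20526} = - \frac{1}{20526} \approx -4.8719 \cdot 10^{-5}$)
$\sqrt{E + \frac{H{\left(-103 \right)}}{I{\left(q{\left(Y \right)} \right)}}} = \sqrt{- \frac{1}{20526} + 1 \frac{1}{-13 - 15^{2}}} = \sqrt{- \frac{1}{20526} + 1 \frac{1}{-13 - 225}} = \sqrt{- \frac{1}{20526} + 1 \frac{1}{-238}} = \sqrt{- \frac{1}{20526} + 1 \left(- \frac{1}{238}\right)} = \sqrt{- \frac{1}{20526} - \frac{1}{238}} = \sqrt{- \frac{5191}{1221297}} = \frac{i \sqrt{6339752727}}{1221297}$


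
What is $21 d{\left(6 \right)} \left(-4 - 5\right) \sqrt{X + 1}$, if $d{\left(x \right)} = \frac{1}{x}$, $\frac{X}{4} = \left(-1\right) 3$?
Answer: $- \frac{63 i \sqrt{11}}{2} \approx - 104.47 i$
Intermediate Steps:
$X = -12$ ($X = 4 \left(\left(-1\right) 3\right) = 4 \left(-3\right) = -12$)
$21 d{\left(6 \right)} \left(-4 - 5\right) \sqrt{X + 1} = \frac{21}{6} \left(-4 - 5\right) \sqrt{-12 + 1} = 21 \cdot \frac{1}{6} \left(- 9 \sqrt{-11}\right) = \frac{7 \left(- 9 i \sqrt{11}\right)}{2} = - \frac{63 i \sqrt{11}}{2}$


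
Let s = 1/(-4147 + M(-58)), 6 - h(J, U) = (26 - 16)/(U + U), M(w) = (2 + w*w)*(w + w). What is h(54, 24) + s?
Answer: 54849793/9470472 ≈ 5.7917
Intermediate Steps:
M(w) = 2*w*(2 + w**2) (M(w) = (2 + w**2)*(2*w) = 2*w*(2 + w**2))
h(J, U) = 6 - 5/U (h(J, U) = 6 - (26 - 16)/(U + U) = 6 - 10/(2*U) = 6 - 10*1/(2*U) = 6 - 5/U)
s = -1/394603 (s = 1/(-4147 + 2*(-58)*(2 + (-58)**2)) = 1/(-4147 + 2*(-58)*(2 + 3364)) = 1/(-4147 + 2*(-58)*3366) = 1/(-4147 - 390456) = 1/(-394603) = -1/394603 ≈ -2.5342e-6)
h(54, 24) + s = (6 - 5/24) - 1/394603 = 139/24 - 1/394603 = 54849793/9470472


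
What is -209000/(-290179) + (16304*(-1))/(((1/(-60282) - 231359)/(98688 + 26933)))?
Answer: 35829882009555477752/4047063613509781 ≈ 8853.3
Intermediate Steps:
-209000/(-290179) + (16304*(-1))/(((1/(-60282) - 231359)/(98688 + 26933))) = -209000*(-1/290179) - 16304*125621/(-1/60282 - 231359) = 209000/290179 - 16304/((-13946783239/60282*1/125621)) = 209000/290179 - 16304/(-13946783239/7572685122) = 209000/290179 - 16304*(-7572685122/13946783239) = 209000/290179 + 123465058229088/13946783239 = 35829882009555477752/4047063613509781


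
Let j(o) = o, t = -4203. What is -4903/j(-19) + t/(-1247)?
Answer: 6193898/23693 ≈ 261.42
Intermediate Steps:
-4903/j(-19) + t/(-1247) = -4903/(-19) - 4203/(-1247) = -4903*(-1/19) - 4203*(-1/1247) = 4903/19 + 4203/1247 = 6193898/23693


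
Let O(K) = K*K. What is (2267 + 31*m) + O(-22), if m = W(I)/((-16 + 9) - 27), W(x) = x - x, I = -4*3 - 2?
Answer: 2751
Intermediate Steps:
I = -14 (I = -12 - 2 = -14)
W(x) = 0
O(K) = K²
m = 0 (m = 0/((-16 + 9) - 27) = 0/(-7 - 27) = 0/(-34) = 0*(-1/34) = 0)
(2267 + 31*m) + O(-22) = (2267 + 31*0) + (-22)² = (2267 + 0) + 484 = 2267 + 484 = 2751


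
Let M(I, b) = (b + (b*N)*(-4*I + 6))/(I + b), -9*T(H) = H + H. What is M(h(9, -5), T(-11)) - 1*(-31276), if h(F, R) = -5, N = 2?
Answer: 718182/23 ≈ 31225.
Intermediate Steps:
T(H) = -2*H/9 (T(H) = -(H + H)/9 = -2*H/9)
M(I, b) = (b + 2*b*(6 - 4*I))/(I + b) (M(I, b) = (b + (b*2)*(-4*I + 6))/(I + b) = (b + (2*b)*(6 - 4*I))/(I + b) = (b + 2*b*(6 - 4*I))/(I + b))
M(h(9, -5), T(-11)) - 1*(-31276) = (-2/9*(-11))*(13 - 8*(-5))/(-5 - 2/9*(-11)) - 1*(-31276) = 22*(13 + 40)/(9*(-5 + 22/9)) + 31276 = (22/9)*53/(-23/9) + 31276 = (22/9)*(-9/23)*53 + 31276 = -1166/23 + 31276 = 718182/23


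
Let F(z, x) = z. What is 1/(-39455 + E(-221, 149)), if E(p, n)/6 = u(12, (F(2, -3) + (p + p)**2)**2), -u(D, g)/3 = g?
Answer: -1/687021770663 ≈ -1.4556e-12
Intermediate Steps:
u(D, g) = -3*g
E(p, n) = -18*(2 + 4*p**2)**2 (E(p, n) = 6*(-3*(2 + (p + p)**2)**2) = 6*(-3*(2 + (2*p)**2)**2) = 6*(-3*(2 + 4*p**2)**2) = -18*(2 + 4*p**2)**2)
1/(-39455 + E(-221, 149)) = 1/(-39455 - 72*(1 + 2*(-221)**2)**2) = 1/(-39455 - 72*(1 + 2*48841)**2) = 1/(-39455 - 72*(1 + 97682)**2) = 1/(-39455 - 72*97683**2) = 1/(-39455 - 72*9541968489) = 1/(-39455 - 687021731208) = 1/(-687021770663) = -1/687021770663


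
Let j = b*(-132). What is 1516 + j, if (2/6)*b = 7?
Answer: -1256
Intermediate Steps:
b = 21 (b = 3*7 = 21)
j = -2772 (j = 21*(-132) = -2772)
1516 + j = 1516 - 2772 = -1256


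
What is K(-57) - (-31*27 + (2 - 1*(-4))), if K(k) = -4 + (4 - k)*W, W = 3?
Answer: 1010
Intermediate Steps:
K(k) = 8 - 3*k (K(k) = -4 + (4 - k)*3 = -4 + (12 - 3*k) = 8 - 3*k)
K(-57) - (-31*27 + (2 - 1*(-4))) = (8 - 3*(-57)) - (-31*27 + (2 - 1*(-4))) = (8 + 171) - (-837 + (2 + 4)) = 179 - (-837 + 6) = 179 - 1*(-831) = 179 + 831 = 1010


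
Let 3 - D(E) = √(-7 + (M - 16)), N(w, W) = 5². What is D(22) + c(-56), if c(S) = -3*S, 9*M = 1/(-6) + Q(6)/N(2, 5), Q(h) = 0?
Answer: 171 - I*√7458/18 ≈ 171.0 - 4.7978*I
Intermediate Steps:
N(w, W) = 25
M = -1/54 (M = (1/(-6) + 0/25)/9 = (1*(-⅙) + 0*(1/25))/9 = (-⅙ + 0)/9 = (⅑)*(-⅙) = -1/54 ≈ -0.018519)
D(E) = 3 - I*√7458/18 (D(E) = 3 - √(-7 + (-1/54 - 16)) = 3 - √(-7 - 865/54) = 3 - √(-1243/54) = 3 - I*√7458/18)
D(22) + c(-56) = (3 - I*√7458/18) - 3*(-56) = (3 - I*√7458/18) + 168 = 171 - I*√7458/18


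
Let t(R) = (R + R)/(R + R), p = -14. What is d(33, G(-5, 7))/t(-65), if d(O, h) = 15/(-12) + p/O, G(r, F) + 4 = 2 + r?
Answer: -221/132 ≈ -1.6742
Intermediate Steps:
G(r, F) = -2 + r (G(r, F) = -4 + (2 + r) = -2 + r)
t(R) = 1 (t(R) = (2*R)/((2*R)) = (2*R)*(1/(2*R)) = 1)
d(O, h) = -5/4 - 14/O (d(O, h) = 15/(-12) - 14/O = 15*(-1/12) - 14/O = -5/4 - 14/O)
d(33, G(-5, 7))/t(-65) = (-5/4 - 14/33)/1 = (-5/4 - 14*1/33)*1 = (-5/4 - 14/33)*1 = -221/132*1 = -221/132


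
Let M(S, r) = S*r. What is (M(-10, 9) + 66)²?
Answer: 576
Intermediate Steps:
(M(-10, 9) + 66)² = (-10*9 + 66)² = (-90 + 66)² = (-24)² = 576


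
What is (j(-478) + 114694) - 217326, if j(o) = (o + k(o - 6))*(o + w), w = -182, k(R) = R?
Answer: 532288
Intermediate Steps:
j(o) = (-182 + o)*(-6 + 2*o) (j(o) = (o + (o - 6))*(o - 182) = (o + (-6 + o))*(-182 + o) = (-6 + 2*o)*(-182 + o) = (-182 + o)*(-6 + 2*o))
(j(-478) + 114694) - 217326 = ((1092 - 370*(-478) + 2*(-478)**2) + 114694) - 217326 = ((1092 + 176860 + 2*228484) + 114694) - 217326 = ((1092 + 176860 + 456968) + 114694) - 217326 = (634920 + 114694) - 217326 = 749614 - 217326 = 532288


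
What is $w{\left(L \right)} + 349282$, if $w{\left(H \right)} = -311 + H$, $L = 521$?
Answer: $349492$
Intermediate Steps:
$w{\left(L \right)} + 349282 = \left(-311 + 521\right) + 349282 = 210 + 349282 = 349492$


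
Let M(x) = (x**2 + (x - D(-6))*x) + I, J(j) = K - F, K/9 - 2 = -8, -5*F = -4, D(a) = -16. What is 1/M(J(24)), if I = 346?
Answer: 25/136882 ≈ 0.00018264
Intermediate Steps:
F = 4/5 (F = -1/5*(-4) = 4/5 ≈ 0.80000)
K = -54 (K = 18 + 9*(-8) = 18 - 72 = -54)
J(j) = -274/5 (J(j) = -54 - 1*4/5 = -54 - 4/5 = -274/5)
M(x) = 346 + x**2 + x*(16 + x) (M(x) = (x**2 + (x - 1*(-16))*x) + 346 = (x**2 + (x + 16)*x) + 346 = (x**2 + (16 + x)*x) + 346 = (x**2 + x*(16 + x)) + 346 = 346 + x**2 + x*(16 + x))
1/M(J(24)) = 1/(346 + 2*(-274/5)**2 + 16*(-274/5)) = 1/(346 + 2*(75076/25) - 4384/5) = 1/(346 + 150152/25 - 4384/5) = 1/(136882/25) = 25/136882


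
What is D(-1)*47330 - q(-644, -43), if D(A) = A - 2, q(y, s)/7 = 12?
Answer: -142074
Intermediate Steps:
q(y, s) = 84 (q(y, s) = 7*12 = 84)
D(A) = -2 + A
D(-1)*47330 - q(-644, -43) = (-2 - 1)*47330 - 1*84 = -3*47330 - 84 = -141990 - 84 = -142074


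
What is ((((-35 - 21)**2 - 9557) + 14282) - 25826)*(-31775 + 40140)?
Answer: -150277225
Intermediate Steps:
((((-35 - 21)**2 - 9557) + 14282) - 25826)*(-31775 + 40140) = ((((-56)**2 - 9557) + 14282) - 25826)*8365 = (((3136 - 9557) + 14282) - 25826)*8365 = ((-6421 + 14282) - 25826)*8365 = (7861 - 25826)*8365 = -17965*8365 = -150277225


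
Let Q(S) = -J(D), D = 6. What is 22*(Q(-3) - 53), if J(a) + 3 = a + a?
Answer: -1364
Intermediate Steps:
J(a) = -3 + 2*a (J(a) = -3 + (a + a) = -3 + 2*a)
Q(S) = -9 (Q(S) = -(-3 + 2*6) = -(-3 + 12) = -1*9 = -9)
22*(Q(-3) - 53) = 22*(-9 - 53) = 22*(-62) = -1364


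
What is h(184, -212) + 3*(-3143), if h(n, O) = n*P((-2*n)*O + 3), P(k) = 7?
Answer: -8141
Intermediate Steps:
h(n, O) = 7*n (h(n, O) = n*7 = 7*n)
h(184, -212) + 3*(-3143) = 7*184 + 3*(-3143) = 1288 - 9429 = -8141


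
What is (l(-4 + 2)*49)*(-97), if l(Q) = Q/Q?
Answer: -4753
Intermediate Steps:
l(Q) = 1
(l(-4 + 2)*49)*(-97) = (1*49)*(-97) = 49*(-97) = -4753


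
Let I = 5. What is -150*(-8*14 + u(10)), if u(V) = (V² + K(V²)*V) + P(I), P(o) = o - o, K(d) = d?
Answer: -148200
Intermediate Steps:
P(o) = 0
u(V) = V² + V³ (u(V) = (V² + V²*V) + 0 = (V² + V³) + 0 = V² + V³)
-150*(-8*14 + u(10)) = -150*(-8*14 + 10²*(1 + 10)) = -150*(-112 + 100*11) = -150*(-112 + 1100) = -150*988 = -148200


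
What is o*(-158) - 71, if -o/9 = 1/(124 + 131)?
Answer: -5561/85 ≈ -65.424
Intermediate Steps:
o = -3/85 (o = -9/(124 + 131) = -9/255 = -9*1/255 = -3/85 ≈ -0.035294)
o*(-158) - 71 = -3/85*(-158) - 71 = 474/85 - 71 = -5561/85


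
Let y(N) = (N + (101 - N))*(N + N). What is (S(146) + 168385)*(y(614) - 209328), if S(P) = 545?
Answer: -14409729000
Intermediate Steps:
y(N) = 202*N (y(N) = 101*(2*N) = 202*N)
(S(146) + 168385)*(y(614) - 209328) = (545 + 168385)*(202*614 - 209328) = 168930*(124028 - 209328) = 168930*(-85300) = -14409729000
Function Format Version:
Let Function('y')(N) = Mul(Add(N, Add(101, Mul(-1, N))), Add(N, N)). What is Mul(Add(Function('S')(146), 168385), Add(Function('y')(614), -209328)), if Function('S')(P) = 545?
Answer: -14409729000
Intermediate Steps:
Function('y')(N) = Mul(202, N) (Function('y')(N) = Mul(101, Mul(2, N)) = Mul(202, N))
Mul(Add(Function('S')(146), 168385), Add(Function('y')(614), -209328)) = Mul(Add(545, 168385), Add(Mul(202, 614), -209328)) = Mul(168930, Add(124028, -209328)) = Mul(168930, -85300) = -14409729000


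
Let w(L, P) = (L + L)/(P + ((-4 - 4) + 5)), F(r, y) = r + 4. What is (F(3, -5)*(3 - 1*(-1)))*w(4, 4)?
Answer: 224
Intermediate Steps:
F(r, y) = 4 + r
w(L, P) = 2*L/(-3 + P) (w(L, P) = (2*L)/(P + (-8 + 5)) = (2*L)/(P - 3) = (2*L)/(-3 + P) = 2*L/(-3 + P))
(F(3, -5)*(3 - 1*(-1)))*w(4, 4) = ((4 + 3)*(3 - 1*(-1)))*(2*4/(-3 + 4)) = (7*(3 + 1))*(2*4/1) = (7*4)*(2*4*1) = 28*8 = 224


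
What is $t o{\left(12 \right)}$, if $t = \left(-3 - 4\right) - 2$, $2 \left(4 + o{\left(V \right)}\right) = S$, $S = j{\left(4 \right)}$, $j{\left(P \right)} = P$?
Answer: $18$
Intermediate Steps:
$S = 4$
$o{\left(V \right)} = -2$ ($o{\left(V \right)} = -4 + \frac{1}{2} \cdot 4 = -4 + 2 = -2$)
$t = -9$ ($t = \left(-3 - 4\right) - 2 = -7 - 2 = -9$)
$t o{\left(12 \right)} = \left(-9\right) \left(-2\right) = 18$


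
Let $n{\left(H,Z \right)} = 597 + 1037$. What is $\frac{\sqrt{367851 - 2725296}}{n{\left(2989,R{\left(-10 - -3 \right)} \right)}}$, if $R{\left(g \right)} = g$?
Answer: $\frac{i \sqrt{2357445}}{1634} \approx 0.93966 i$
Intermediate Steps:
$n{\left(H,Z \right)} = 1634$
$\frac{\sqrt{367851 - 2725296}}{n{\left(2989,R{\left(-10 - -3 \right)} \right)}} = \frac{\sqrt{367851 - 2725296}}{1634} = \sqrt{-2357445} \cdot \frac{1}{1634} = i \sqrt{2357445} \cdot \frac{1}{1634} = \frac{i \sqrt{2357445}}{1634}$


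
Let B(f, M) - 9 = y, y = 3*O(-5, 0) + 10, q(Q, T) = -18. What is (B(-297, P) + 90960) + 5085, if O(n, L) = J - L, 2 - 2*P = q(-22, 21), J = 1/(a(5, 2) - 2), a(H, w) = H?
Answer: 96065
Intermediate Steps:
J = ⅓ (J = 1/(5 - 2) = 1/3 = ⅓ ≈ 0.33333)
P = 10 (P = 1 - ½*(-18) = 1 + 9 = 10)
O(n, L) = ⅓ - L
y = 11 (y = 3*(⅓ - 1*0) + 10 = 3*(⅓ + 0) + 10 = 3*(⅓) + 10 = 1 + 10 = 11)
B(f, M) = 20 (B(f, M) = 9 + 11 = 20)
(B(-297, P) + 90960) + 5085 = (20 + 90960) + 5085 = 90980 + 5085 = 96065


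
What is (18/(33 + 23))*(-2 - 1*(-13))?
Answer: 99/28 ≈ 3.5357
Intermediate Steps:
(18/(33 + 23))*(-2 - 1*(-13)) = (18/56)*(-2 + 13) = (18*(1/56))*11 = (9/28)*11 = 99/28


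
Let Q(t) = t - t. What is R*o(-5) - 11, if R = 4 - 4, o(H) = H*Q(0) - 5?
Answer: -11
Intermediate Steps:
Q(t) = 0
o(H) = -5 (o(H) = H*0 - 5 = 0 - 5 = -5)
R = 0
R*o(-5) - 11 = 0*(-5) - 11 = 0 - 11 = -11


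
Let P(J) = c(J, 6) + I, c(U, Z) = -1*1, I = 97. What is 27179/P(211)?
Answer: 27179/96 ≈ 283.11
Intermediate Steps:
c(U, Z) = -1
P(J) = 96 (P(J) = -1 + 97 = 96)
27179/P(211) = 27179/96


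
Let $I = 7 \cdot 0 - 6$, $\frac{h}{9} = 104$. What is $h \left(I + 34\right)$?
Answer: $26208$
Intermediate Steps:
$h = 936$ ($h = 9 \cdot 104 = 936$)
$I = -6$ ($I = 0 - 6 = -6$)
$h \left(I + 34\right) = 936 \left(-6 + 34\right) = 936 \cdot 28 = 26208$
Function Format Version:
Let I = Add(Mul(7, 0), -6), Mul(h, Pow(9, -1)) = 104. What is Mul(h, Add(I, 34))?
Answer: 26208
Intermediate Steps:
h = 936 (h = Mul(9, 104) = 936)
I = -6 (I = Add(0, -6) = -6)
Mul(h, Add(I, 34)) = Mul(936, Add(-6, 34)) = Mul(936, 28) = 26208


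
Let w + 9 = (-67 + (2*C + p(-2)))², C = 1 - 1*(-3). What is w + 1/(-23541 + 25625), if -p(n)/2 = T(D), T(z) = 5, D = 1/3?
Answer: 9903169/2084 ≈ 4752.0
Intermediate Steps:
D = ⅓ ≈ 0.33333
C = 4 (C = 1 + 3 = 4)
p(n) = -10 (p(n) = -2*5 = -10)
w = 4752 (w = -9 + (-67 + (2*4 - 10))² = -9 + (-67 + (8 - 10))² = -9 + (-67 - 2)² = -9 + (-69)² = -9 + 4761 = 4752)
w + 1/(-23541 + 25625) = 4752 + 1/(-23541 + 25625) = 4752 + 1/2084 = 9903169/2084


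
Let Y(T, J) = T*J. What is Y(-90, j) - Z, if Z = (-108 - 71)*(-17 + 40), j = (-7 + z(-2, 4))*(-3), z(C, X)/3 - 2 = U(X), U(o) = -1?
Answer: 3037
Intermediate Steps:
z(C, X) = 3 (z(C, X) = 6 + 3*(-1) = 6 - 3 = 3)
j = 12 (j = (-7 + 3)*(-3) = -4*(-3) = 12)
Y(T, J) = J*T
Z = -4117 (Z = -179*23 = -4117)
Y(-90, j) - Z = 12*(-90) - 1*(-4117) = -1080 + 4117 = 3037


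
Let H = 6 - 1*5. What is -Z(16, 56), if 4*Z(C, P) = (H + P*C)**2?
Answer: -804609/4 ≈ -2.0115e+5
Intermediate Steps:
H = 1 (H = 6 - 5 = 1)
Z(C, P) = (1 + C*P)**2/4 (Z(C, P) = (1 + P*C)**2/4 = (1 + C*P)**2/4)
-Z(16, 56) = -(1 + 16*56)**2/4 = -(1 + 896)**2/4 = -897**2/4 = -804609/4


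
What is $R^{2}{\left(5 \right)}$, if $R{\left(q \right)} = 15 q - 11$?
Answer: $4096$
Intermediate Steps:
$R{\left(q \right)} = -11 + 15 q$
$R^{2}{\left(5 \right)} = \left(-11 + 15 \cdot 5\right)^{2} = \left(-11 + 75\right)^{2} = 64^{2} = 4096$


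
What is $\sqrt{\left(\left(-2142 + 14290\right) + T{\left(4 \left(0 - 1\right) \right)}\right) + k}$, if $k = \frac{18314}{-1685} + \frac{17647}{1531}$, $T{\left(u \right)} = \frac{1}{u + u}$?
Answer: $\frac{\sqrt{1293582102698037710}}{10318940} \approx 110.22$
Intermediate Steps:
$T{\left(u \right)} = \frac{1}{2 u}$
$k = \frac{1696461}{2579735}$ ($k = 18314 \left(- \frac{1}{1685}\right) + 17647 \cdot \frac{1}{1531} = - \frac{18314}{1685} + \frac{17647}{1531} = \frac{1696461}{2579735} \approx 0.65761$)
$\sqrt{\left(\left(-2142 + 14290\right) + T{\left(4 \left(0 - 1\right) \right)}\right) + k} = \sqrt{\left(\left(-2142 + 14290\right) + \frac{1}{2 \cdot 4 \left(0 - 1\right)}\right) + \frac{1696461}{2579735}} = \sqrt{\left(12148 + \frac{1}{2 \cdot 4 \left(-1\right)}\right) + \frac{1696461}{2579735}} = \sqrt{\left(12148 + \frac{1}{2 \left(-4\right)}\right) + \frac{1696461}{2579735}} = \sqrt{\left(12148 + \frac{1}{2} \left(- \frac{1}{4}\right)\right) + \frac{1696461}{2579735}} = \sqrt{\left(12148 - \frac{1}{8}\right) + \frac{1696461}{2579735}} = \sqrt{\frac{97183}{8} + \frac{1696461}{2579735}} = \sqrt{\frac{250719958193}{20637880}} = \frac{\sqrt{1293582102698037710}}{10318940}$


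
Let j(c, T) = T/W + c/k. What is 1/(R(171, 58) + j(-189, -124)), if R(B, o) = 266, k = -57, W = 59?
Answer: 1121/299547 ≈ 0.0037423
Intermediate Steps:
j(c, T) = -c/57 + T/59 (j(c, T) = T/59 + c/(-57) = T*(1/59) + c*(-1/57) = T/59 - c/57 = -c/57 + T/59)
1/(R(171, 58) + j(-189, -124)) = 1/(266 + (-1/57*(-189) + (1/59)*(-124))) = 1/(266 + (63/19 - 124/59)) = 1/(266 + 1361/1121) = 1/(299547/1121) = 1121/299547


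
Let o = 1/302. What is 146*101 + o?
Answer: 4453293/302 ≈ 14746.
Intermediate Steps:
o = 1/302 ≈ 0.0033113
146*101 + o = 146*101 + 1/302 = 14746 + 1/302 = 4453293/302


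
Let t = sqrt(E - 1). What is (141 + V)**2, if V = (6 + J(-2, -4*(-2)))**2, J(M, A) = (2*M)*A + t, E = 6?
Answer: 689204 - 85488*sqrt(5) ≈ 4.9805e+5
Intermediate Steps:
t = sqrt(5) (t = sqrt(6 - 1) = sqrt(5) ≈ 2.2361)
J(M, A) = sqrt(5) + 2*A*M (J(M, A) = (2*M)*A + sqrt(5) = 2*A*M + sqrt(5) = sqrt(5) + 2*A*M)
V = (-26 + sqrt(5))**2 (V = (6 + (sqrt(5) + 2*(-4*(-2))*(-2)))**2 = (6 + (sqrt(5) + 2*8*(-2)))**2 = (6 + (sqrt(5) - 32))**2 = (6 + (-32 + sqrt(5)))**2 = (-26 + sqrt(5))**2 ≈ 564.72)
(141 + V)**2 = (141 + (26 - sqrt(5))**2)**2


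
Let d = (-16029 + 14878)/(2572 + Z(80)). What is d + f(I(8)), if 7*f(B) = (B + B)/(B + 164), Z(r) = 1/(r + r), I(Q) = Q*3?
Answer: -55650388/135390409 ≈ -0.41104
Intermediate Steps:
I(Q) = 3*Q
Z(r) = 1/(2*r)
d = -184160/411521 (d = (-16029 + 14878)/(2572 + (½)/80) = -1151/(2572 + (½)*(1/80)) = -1151/(2572 + 1/160) = -1151/411521/160 = -1151*160/411521 = -184160/411521 ≈ -0.44751)
f(B) = 2*B/(7*(164 + B)) (f(B) = ((B + B)/(B + 164))/7 = ((2*B)/(164 + B))/7 = (2*B/(164 + B))/7 = 2*B/(7*(164 + B)))
d + f(I(8)) = -184160/411521 + 2*(3*8)/(7*(164 + 3*8)) = -184160/411521 + (2/7)*24/(164 + 24) = -184160/411521 + (2/7)*24/188 = -184160/411521 + (2/7)*24*(1/188) = -184160/411521 + 12/329 = -55650388/135390409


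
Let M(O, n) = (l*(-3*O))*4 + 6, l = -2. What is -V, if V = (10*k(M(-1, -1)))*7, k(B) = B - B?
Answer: 0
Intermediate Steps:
M(O, n) = 6 + 24*O (M(O, n) = -(-6)*O*4 + 6 = (6*O)*4 + 6 = 24*O + 6 = 6 + 24*O)
k(B) = 0
V = 0 (V = (10*0)*7 = 0*7 = 0)
-V = -1*0 = 0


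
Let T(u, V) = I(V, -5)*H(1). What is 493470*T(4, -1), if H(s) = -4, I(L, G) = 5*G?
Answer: 49347000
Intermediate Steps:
T(u, V) = 100 (T(u, V) = (5*(-5))*(-4) = -25*(-4) = 100)
493470*T(4, -1) = 493470*100 = 49347000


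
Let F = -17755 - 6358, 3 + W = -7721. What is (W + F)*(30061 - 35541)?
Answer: 174466760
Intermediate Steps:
W = -7724 (W = -3 - 7721 = -7724)
F = -24113
(W + F)*(30061 - 35541) = (-7724 - 24113)*(30061 - 35541) = -31837*(-5480) = 174466760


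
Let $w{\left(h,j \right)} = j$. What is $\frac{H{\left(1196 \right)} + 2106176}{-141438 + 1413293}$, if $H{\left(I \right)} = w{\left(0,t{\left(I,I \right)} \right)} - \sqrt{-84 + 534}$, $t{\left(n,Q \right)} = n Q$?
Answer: $\frac{3536592}{1271855} - \frac{3 \sqrt{2}}{254371} \approx 2.7806$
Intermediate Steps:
$t{\left(n,Q \right)} = Q n$
$H{\left(I \right)} = I^{2} - 15 \sqrt{2}$ ($H{\left(I \right)} = I I - \sqrt{-84 + 534} = I^{2} - \sqrt{450} = I^{2} - 15 \sqrt{2}$)
$\frac{H{\left(1196 \right)} + 2106176}{-141438 + 1413293} = \frac{\left(1196^{2} - 15 \sqrt{2}\right) + 2106176}{-141438 + 1413293} = \frac{\left(1430416 - 15 \sqrt{2}\right) + 2106176}{1271855} = \left(3536592 - 15 \sqrt{2}\right) \frac{1}{1271855} = \frac{3536592}{1271855} - \frac{3 \sqrt{2}}{254371}$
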